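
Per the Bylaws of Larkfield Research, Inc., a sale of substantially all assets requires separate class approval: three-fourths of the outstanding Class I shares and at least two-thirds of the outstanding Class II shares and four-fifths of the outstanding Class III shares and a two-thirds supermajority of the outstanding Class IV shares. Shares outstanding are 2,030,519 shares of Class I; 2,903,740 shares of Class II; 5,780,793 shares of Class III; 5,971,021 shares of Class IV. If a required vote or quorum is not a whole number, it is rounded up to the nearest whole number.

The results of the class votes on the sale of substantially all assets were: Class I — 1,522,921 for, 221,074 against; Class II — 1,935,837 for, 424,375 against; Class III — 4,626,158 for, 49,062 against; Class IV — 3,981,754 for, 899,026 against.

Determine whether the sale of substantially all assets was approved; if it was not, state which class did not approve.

Approved — every class gave the required vote.

Class I: 3/4 of 2030519 = 1522889.25, rounded up to 1522890; 1,522,890 required, 1,522,921 in favor — approved.
Class II: 2/3 of 2903740 = 1935826.67, rounded up to 1935827; 1,935,827 required, 1,935,837 in favor — approved.
Class III: 4/5 of 5780793 = 4624634.40, rounded up to 4624635; 4,624,635 required, 4,626,158 in favor — approved.
Class IV: 2/3 of 5971021 = 3980680.67, rounded up to 3980681; 3,980,681 required, 3,981,754 in favor — approved.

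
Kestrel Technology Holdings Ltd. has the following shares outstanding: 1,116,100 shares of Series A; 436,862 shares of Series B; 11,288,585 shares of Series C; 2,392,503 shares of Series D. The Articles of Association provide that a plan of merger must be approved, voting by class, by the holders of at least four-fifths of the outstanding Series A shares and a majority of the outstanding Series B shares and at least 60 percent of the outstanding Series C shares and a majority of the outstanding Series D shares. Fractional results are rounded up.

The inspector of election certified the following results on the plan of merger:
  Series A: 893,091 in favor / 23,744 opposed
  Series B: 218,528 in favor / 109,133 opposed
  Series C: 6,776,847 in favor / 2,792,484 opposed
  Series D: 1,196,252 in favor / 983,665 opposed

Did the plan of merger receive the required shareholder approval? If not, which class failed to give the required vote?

Approved — every class gave the required vote.

Series A: 4/5 of 1116100 = 892880; 892,880 required, 893,091 in favor — approved.
Series B: a majority of 436862 is 218432; 218,432 required, 218,528 in favor — approved.
Series C: 3/5 of 11288585 = 6773151; 6,773,151 required, 6,776,847 in favor — approved.
Series D: a majority of 2392503 is 1196252; 1,196,252 required, 1,196,252 in favor — approved.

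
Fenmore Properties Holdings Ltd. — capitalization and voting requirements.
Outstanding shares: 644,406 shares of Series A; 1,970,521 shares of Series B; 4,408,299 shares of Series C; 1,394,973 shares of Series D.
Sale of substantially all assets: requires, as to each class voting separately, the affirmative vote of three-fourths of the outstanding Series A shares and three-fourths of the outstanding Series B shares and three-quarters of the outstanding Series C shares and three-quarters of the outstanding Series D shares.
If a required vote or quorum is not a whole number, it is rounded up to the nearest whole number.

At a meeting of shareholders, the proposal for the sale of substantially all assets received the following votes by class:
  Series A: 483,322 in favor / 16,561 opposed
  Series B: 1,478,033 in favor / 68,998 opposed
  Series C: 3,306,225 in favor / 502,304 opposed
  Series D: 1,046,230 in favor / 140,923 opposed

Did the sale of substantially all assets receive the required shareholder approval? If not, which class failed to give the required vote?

Approved — every class gave the required vote.

Series A: 3/4 of 644406 = 483304.50, rounded up to 483305; 483,305 required, 483,322 in favor — approved.
Series B: 3/4 of 1970521 = 1477890.75, rounded up to 1477891; 1,477,891 required, 1,478,033 in favor — approved.
Series C: 3/4 of 4408299 = 3306224.25, rounded up to 3306225; 3,306,225 required, 3,306,225 in favor — approved.
Series D: 3/4 of 1394973 = 1046229.75, rounded up to 1046230; 1,046,230 required, 1,046,230 in favor — approved.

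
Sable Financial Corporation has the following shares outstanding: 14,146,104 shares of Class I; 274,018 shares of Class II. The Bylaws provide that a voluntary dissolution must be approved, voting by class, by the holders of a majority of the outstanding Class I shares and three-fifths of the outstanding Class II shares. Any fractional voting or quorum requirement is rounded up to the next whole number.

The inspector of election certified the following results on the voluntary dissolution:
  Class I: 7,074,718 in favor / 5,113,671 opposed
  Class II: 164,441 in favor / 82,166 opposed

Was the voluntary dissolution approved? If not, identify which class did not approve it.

Approved — every class gave the required vote.

Class I: a majority of 14146104 is 7073053; 7,073,053 required, 7,074,718 in favor — approved.
Class II: 3/5 of 274018 = 164410.80, rounded up to 164411; 164,411 required, 164,441 in favor — approved.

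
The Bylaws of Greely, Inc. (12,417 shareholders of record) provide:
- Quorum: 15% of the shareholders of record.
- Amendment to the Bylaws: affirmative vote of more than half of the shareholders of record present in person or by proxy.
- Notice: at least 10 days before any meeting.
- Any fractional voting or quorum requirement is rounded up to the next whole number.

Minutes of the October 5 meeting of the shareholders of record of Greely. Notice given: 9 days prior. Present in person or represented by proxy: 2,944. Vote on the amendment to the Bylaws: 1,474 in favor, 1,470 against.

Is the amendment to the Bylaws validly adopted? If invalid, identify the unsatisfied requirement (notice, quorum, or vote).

Notice: 9 days given; 10 required. Not satisfied.
Quorum: 15% of 12,417 = 1,862.55, rounded up to 1,863; 2,944 present. Satisfied.
Vote: requires a majority of those present (2,944); a majority of 2944 is 1473, so 1,473 needed; 1,474 in favor. Satisfied.

Invalid — notice requirement not satisfied.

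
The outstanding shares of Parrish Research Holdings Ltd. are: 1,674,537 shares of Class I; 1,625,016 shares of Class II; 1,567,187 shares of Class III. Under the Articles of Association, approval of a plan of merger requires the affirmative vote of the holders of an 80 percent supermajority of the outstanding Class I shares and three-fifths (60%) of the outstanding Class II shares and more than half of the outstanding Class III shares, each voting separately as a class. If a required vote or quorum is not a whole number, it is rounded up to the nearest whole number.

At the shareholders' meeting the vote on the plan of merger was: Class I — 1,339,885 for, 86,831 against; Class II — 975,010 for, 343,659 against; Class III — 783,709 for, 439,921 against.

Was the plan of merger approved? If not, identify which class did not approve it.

Class I: 4/5 of 1674537 = 1339629.60, rounded up to 1339630; 1,339,630 required, 1,339,885 in favor — approved.
Class II: 3/5 of 1625016 = 975009.60, rounded up to 975010; 975,010 required, 975,010 in favor — approved.
Class III: a majority of 1567187 is 783594; 783,594 required, 783,709 in favor — approved.

Approved — every class gave the required vote.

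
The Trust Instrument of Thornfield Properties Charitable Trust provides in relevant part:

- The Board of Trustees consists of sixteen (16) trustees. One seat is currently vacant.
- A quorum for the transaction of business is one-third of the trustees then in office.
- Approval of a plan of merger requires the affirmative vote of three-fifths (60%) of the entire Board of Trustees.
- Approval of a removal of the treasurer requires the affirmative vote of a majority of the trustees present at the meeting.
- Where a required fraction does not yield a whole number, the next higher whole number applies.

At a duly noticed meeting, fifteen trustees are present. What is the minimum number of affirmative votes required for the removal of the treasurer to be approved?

The removal of the treasurer requires a majority of the trustees present (15).
A majority of 15 is 8.

8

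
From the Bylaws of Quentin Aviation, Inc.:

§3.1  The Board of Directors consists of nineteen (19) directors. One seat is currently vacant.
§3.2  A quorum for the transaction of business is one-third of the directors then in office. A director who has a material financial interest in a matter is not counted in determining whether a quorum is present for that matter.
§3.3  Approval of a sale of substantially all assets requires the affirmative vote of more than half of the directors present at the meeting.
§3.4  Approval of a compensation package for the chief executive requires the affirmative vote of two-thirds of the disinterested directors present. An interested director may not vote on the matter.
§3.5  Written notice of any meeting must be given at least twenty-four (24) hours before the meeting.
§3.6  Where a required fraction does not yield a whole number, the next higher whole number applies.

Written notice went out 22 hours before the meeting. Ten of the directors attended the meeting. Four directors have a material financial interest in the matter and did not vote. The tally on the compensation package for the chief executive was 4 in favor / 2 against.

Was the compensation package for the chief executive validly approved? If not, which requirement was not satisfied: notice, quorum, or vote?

Invalid — notice requirement not satisfied.

Notice: 22 hours given; 24 required (22 < 24). Not satisfied.
Quorum: 10 present, but the 4 interested directors do not count, leaving 6. Quorum is 6. Satisfied.
Vote: the compensation package for the chief executive requires two-thirds of the disinterested directors present (10 − 4 = 6). 2/3 of 6 = 4, so 4 affirmative votes are needed; 4 voted in favor. Satisfied.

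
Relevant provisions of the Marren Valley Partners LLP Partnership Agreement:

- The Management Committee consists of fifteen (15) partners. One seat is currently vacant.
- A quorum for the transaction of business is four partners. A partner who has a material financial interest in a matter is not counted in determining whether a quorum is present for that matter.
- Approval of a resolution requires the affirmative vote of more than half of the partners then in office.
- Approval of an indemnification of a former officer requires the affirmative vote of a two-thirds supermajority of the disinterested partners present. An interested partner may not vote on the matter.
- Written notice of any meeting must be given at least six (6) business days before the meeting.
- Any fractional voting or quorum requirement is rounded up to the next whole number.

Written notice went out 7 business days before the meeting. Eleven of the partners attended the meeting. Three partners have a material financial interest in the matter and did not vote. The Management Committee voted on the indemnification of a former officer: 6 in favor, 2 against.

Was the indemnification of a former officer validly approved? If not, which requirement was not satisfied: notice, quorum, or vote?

Valid — all requirements satisfied.

Notice: 7 business days given; 6 required (7 ≥ 6). Satisfied.
Quorum: 11 present, but the 3 interested partners do not count, leaving 8. Quorum is 4. Satisfied.
Vote: the indemnification of a former officer requires two-thirds of the disinterested partners present (11 − 3 = 8). 2/3 of 8 = 5.33, rounded up to 6, so 6 affirmative votes are needed; 6 voted in favor. Satisfied.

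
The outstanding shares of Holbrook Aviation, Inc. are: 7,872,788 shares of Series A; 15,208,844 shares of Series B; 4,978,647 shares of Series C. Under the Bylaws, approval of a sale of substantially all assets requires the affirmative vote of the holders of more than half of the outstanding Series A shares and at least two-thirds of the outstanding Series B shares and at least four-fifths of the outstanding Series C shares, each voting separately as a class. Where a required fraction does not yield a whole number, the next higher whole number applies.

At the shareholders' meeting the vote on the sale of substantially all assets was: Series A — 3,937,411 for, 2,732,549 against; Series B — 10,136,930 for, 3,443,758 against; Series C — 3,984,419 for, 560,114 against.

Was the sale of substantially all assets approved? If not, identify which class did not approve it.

Series A: a majority of 7872788 is 3936395; 3,936,395 required, 3,937,411 in favor — approved.
Series B: 2/3 of 15208844 = 10139229.33, rounded up to 10139230; 10,139,230 required, 10,136,930 in favor — not approved.
Series C: 4/5 of 4978647 = 3982917.60, rounded up to 3982918; 3,982,918 required, 3,984,419 in favor — approved.

Not approved — the Series B shares did not give the required vote.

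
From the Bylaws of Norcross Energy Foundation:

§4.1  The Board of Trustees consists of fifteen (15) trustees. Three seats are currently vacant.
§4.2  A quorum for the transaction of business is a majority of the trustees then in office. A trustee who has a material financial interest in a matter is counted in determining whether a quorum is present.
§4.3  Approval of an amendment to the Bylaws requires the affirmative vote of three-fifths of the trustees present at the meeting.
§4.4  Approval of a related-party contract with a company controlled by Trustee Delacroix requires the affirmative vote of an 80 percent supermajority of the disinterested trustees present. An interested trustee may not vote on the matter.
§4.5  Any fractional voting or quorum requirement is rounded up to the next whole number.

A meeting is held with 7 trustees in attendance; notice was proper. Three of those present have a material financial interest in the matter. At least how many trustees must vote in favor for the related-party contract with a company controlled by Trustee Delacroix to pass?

The related-party contract with a company controlled by Trustee Delacroix requires four-fifths of the disinterested trustees present (7 − 3 = 4).
4/5 of 4 = 3.20, rounded up to 4.

4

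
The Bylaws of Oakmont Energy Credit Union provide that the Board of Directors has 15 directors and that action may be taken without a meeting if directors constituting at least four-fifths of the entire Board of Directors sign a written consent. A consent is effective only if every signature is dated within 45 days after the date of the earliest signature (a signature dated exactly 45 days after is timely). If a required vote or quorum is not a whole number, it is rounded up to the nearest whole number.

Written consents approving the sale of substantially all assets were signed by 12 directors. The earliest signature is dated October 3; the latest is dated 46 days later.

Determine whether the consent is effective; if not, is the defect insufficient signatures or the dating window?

Signatures required: at least four-fifths of 15 — 4/5 of 15 = 12, so 12 needed; 12 signed. Sufficient.
Dating window: the latest signature is 46 days after the earliest; the limit is 45 days. Outside the window.

Not effective — dating-window requirement not satisfied.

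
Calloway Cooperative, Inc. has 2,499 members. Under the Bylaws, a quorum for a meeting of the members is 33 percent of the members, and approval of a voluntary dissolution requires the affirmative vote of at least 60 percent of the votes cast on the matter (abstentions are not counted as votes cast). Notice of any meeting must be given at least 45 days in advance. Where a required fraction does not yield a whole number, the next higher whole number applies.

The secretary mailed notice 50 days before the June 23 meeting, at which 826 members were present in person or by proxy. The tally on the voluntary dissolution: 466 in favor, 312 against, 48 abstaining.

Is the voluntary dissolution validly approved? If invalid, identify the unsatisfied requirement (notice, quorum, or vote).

Invalid — vote requirement not satisfied.

Notice: 50 days given; 45 required. Satisfied.
Quorum: 33% of 2,499 = 824.67, rounded up to 825; 826 present. Satisfied.
Vote: requires three-fifths of the votes cast (826 − 48 abstaining = 778); 3/5 of 778 = 466.80, rounded up to 467, so 467 needed; 466 in favor. Not satisfied.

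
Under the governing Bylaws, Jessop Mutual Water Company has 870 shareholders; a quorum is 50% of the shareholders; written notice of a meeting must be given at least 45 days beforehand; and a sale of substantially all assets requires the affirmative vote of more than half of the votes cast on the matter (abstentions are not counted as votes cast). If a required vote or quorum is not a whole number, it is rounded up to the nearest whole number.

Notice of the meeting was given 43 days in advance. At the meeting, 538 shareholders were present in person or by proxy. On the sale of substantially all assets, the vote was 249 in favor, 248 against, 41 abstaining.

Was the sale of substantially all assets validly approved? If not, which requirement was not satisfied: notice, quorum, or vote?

Notice: 43 days given; 45 required. Not satisfied.
Quorum: 50% of 870 = 435; 538 present. Satisfied.
Vote: requires a majority of the votes cast (538 − 41 abstaining = 497); a majority of 497 is 249, so 249 needed; 249 in favor. Satisfied.

Invalid — notice requirement not satisfied.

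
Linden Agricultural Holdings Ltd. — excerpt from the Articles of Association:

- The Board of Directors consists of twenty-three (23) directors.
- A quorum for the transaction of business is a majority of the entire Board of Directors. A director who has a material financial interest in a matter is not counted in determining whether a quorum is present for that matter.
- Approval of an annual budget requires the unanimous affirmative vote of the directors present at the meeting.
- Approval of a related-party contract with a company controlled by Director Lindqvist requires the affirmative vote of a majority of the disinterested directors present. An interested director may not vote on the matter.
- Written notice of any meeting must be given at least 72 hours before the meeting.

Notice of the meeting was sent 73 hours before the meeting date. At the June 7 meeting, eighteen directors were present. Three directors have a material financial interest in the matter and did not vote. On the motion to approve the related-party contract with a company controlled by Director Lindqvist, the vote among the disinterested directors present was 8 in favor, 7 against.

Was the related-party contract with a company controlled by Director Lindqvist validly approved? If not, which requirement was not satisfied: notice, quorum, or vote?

Notice: 73 hours given; 72 required (73 ≥ 72). Satisfied.
Quorum: 18 present, but the 3 interested directors do not count, leaving 15. Quorum is 12. Satisfied.
Vote: the related-party contract with a company controlled by Director Lindqvist requires a majority of the disinterested directors present (18 − 3 = 15). A majority of 15 is 8, so 8 affirmative votes are needed; 8 voted in favor. Satisfied.

Valid — all requirements satisfied.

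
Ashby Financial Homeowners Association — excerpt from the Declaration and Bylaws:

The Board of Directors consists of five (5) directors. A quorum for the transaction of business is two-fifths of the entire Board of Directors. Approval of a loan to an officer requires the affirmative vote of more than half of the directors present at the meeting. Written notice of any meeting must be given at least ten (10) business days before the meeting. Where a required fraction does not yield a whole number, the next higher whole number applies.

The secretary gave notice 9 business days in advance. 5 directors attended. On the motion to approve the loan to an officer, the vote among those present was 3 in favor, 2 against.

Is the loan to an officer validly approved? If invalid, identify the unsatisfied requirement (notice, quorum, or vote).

Notice: 9 business days given; 10 required (9 < 10). Not satisfied.
Quorum: 5 present; quorum is 2. Satisfied.
Vote: the loan to an officer requires a majority of the directors present (5). A majority of 5 is 3, so 3 affirmative votes are needed; 3 voted in favor. Satisfied.

Invalid — notice requirement not satisfied.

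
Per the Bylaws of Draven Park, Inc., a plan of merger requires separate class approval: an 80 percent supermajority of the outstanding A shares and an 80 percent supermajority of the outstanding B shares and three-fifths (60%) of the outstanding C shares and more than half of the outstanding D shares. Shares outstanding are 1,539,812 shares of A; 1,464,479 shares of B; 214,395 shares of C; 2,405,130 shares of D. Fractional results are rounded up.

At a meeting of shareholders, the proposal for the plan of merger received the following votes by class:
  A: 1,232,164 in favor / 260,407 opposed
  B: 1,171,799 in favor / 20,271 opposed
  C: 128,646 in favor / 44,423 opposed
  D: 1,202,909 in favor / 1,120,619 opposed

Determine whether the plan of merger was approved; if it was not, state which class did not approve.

Approved — every class gave the required vote.

A: 4/5 of 1539812 = 1231849.60, rounded up to 1231850; 1,231,850 required, 1,232,164 in favor — approved.
B: 4/5 of 1464479 = 1171583.20, rounded up to 1171584; 1,171,584 required, 1,171,799 in favor — approved.
C: 3/5 of 214395 = 128637; 128,637 required, 128,646 in favor — approved.
D: a majority of 2405130 is 1202566; 1,202,566 required, 1,202,909 in favor — approved.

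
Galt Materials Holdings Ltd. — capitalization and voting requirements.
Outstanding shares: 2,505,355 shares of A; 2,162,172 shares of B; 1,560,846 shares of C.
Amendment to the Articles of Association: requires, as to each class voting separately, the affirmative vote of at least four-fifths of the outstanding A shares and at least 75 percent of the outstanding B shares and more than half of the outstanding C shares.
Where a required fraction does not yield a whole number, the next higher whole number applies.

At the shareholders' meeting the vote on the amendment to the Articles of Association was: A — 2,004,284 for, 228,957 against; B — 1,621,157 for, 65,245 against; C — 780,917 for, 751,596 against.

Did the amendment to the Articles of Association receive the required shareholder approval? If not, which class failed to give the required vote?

Not approved — the B shares did not give the required vote.

A: 4/5 of 2505355 = 2004284; 2,004,284 required, 2,004,284 in favor — approved.
B: 3/4 of 2162172 = 1621629; 1,621,629 required, 1,621,157 in favor — not approved.
C: a majority of 1560846 is 780424; 780,424 required, 780,917 in favor — approved.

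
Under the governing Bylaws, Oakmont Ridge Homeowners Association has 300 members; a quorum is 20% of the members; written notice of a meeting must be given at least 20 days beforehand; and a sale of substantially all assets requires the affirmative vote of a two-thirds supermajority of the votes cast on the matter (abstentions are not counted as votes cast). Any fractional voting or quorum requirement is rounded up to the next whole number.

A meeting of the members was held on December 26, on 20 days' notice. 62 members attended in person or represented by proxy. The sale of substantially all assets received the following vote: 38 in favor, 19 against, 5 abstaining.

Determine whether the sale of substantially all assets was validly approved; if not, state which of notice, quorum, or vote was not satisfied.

Valid — all requirements satisfied.

Notice: 20 days given; 20 required. Satisfied.
Quorum: 20% of 300 = 60; 62 present. Satisfied.
Vote: requires two-thirds of the votes cast (62 − 5 abstaining = 57); 2/3 of 57 = 38, so 38 needed; 38 in favor. Satisfied.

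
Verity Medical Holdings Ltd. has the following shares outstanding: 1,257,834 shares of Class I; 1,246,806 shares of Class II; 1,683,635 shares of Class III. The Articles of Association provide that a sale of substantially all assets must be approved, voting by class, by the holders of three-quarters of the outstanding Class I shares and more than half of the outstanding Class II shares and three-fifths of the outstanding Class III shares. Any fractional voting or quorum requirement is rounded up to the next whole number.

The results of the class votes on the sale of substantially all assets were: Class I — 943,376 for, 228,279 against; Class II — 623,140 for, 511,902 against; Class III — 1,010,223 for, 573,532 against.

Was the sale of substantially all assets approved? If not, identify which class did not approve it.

Not approved — the Class II shares did not give the required vote.

Class I: 3/4 of 1257834 = 943375.50, rounded up to 943376; 943,376 required, 943,376 in favor — approved.
Class II: a majority of 1246806 is 623404; 623,404 required, 623,140 in favor — not approved.
Class III: 3/5 of 1683635 = 1010181; 1,010,181 required, 1,010,223 in favor — approved.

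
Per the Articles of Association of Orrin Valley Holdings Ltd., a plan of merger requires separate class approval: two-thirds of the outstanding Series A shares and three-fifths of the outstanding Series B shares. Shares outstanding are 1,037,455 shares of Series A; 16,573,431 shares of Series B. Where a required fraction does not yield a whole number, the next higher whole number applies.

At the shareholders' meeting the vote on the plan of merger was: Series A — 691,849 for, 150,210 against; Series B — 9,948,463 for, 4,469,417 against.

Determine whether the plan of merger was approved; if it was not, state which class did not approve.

Series A: 2/3 of 1037455 = 691636.67, rounded up to 691637; 691,637 required, 691,849 in favor — approved.
Series B: 3/5 of 16573431 = 9944058.60, rounded up to 9944059; 9,944,059 required, 9,948,463 in favor — approved.

Approved — every class gave the required vote.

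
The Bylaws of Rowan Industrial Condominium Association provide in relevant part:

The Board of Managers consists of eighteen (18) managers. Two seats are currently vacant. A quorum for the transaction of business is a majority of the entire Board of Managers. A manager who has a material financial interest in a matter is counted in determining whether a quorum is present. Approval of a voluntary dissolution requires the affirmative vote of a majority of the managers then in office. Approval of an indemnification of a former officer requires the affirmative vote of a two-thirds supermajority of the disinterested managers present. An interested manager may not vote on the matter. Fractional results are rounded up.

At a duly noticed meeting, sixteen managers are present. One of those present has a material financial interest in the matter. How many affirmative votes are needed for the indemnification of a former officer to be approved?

The indemnification of a former officer requires two-thirds of the disinterested managers present (16 − 1 = 15).
2/3 of 15 = 10.

10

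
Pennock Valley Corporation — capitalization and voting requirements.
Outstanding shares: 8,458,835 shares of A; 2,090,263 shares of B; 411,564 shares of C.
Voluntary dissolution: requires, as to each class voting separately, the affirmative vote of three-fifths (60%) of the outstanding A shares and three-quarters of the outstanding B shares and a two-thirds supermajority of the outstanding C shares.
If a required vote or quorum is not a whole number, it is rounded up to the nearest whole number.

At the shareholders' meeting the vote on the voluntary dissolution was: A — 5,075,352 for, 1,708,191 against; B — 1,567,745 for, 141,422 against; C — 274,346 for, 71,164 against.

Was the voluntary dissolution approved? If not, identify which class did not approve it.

Not approved — the C shares did not give the required vote.

A: 3/5 of 8458835 = 5075301; 5,075,301 required, 5,075,352 in favor — approved.
B: 3/4 of 2090263 = 1567697.25, rounded up to 1567698; 1,567,698 required, 1,567,745 in favor — approved.
C: 2/3 of 411564 = 274376; 274,376 required, 274,346 in favor — not approved.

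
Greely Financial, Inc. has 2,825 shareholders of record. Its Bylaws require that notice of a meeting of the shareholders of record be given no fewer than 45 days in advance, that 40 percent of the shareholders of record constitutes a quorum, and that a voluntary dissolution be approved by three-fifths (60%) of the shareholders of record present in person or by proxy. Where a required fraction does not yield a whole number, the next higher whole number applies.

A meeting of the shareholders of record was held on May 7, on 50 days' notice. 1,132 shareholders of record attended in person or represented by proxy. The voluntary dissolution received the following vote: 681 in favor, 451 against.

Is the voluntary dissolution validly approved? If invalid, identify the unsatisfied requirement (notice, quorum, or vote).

Valid — all requirements satisfied.

Notice: 50 days given; 45 required. Satisfied.
Quorum: 40% of 2,825 = 1,130; 1,132 present. Satisfied.
Vote: requires three-fifths of those present (1,132); 3/5 of 1132 = 679.20, rounded up to 680, so 680 needed; 681 in favor. Satisfied.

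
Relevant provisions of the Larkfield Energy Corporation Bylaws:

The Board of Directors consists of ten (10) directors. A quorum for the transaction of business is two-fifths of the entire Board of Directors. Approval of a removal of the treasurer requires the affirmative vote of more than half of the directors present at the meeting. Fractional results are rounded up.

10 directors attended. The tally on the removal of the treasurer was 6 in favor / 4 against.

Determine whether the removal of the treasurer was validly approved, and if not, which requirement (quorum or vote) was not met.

Valid — all requirements satisfied.

Quorum: 10 present; quorum is 4. Satisfied.
Vote: the removal of the treasurer requires a majority of the directors present (10). A majority of 10 is 6, so 6 affirmative votes are needed; 6 voted in favor. Satisfied.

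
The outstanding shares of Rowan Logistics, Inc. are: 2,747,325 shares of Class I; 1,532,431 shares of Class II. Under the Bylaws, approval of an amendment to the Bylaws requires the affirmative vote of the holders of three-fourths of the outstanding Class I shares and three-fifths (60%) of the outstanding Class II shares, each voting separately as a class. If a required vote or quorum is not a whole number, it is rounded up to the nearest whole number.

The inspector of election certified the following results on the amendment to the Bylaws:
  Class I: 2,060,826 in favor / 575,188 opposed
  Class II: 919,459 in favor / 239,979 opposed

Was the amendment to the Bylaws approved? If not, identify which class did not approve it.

Approved — every class gave the required vote.

Class I: 3/4 of 2747325 = 2060493.75, rounded up to 2060494; 2,060,494 required, 2,060,826 in favor — approved.
Class II: 3/5 of 1532431 = 919458.60, rounded up to 919459; 919,459 required, 919,459 in favor — approved.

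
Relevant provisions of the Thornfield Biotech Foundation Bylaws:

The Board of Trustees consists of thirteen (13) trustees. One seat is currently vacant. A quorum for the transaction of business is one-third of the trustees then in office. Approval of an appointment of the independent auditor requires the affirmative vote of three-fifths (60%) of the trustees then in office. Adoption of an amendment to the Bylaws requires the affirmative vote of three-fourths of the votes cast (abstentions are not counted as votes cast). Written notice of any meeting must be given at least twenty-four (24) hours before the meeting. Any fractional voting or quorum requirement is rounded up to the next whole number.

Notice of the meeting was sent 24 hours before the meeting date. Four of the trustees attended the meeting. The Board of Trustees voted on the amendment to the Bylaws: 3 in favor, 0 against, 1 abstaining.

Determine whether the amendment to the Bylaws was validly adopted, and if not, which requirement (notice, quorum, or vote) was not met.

Valid — all requirements satisfied.

Notice: 24 hours given; 24 required (24 ≥ 24). Satisfied.
Quorum: 4 present; quorum is 4. Satisfied.
Vote: the amendment to the Bylaws requires three-fourths of the votes cast (4 present − 1 abstaining = 3). 3/4 of 3 = 2.25, rounded up to 3, so 3 affirmative votes are needed; 3 voted in favor. Satisfied.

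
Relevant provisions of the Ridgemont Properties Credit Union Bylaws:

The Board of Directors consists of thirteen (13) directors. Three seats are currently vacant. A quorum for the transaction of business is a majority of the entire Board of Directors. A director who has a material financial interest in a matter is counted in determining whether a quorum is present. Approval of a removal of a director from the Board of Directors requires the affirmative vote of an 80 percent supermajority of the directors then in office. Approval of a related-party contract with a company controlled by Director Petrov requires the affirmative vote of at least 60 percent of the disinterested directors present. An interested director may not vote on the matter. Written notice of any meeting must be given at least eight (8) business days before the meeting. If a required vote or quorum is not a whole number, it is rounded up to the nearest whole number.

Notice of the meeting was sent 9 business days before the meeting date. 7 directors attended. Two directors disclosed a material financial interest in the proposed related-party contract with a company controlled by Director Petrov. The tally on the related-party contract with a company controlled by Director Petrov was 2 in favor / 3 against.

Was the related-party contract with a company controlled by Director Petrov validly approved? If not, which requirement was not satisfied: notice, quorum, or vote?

Invalid — vote requirement not satisfied.

Notice: 9 business days given; 8 required (9 ≥ 8). Satisfied.
Quorum: 7 present (interested directors count toward quorum); quorum is 7. Satisfied.
Vote: the related-party contract with a company controlled by Director Petrov requires three-fifths of the disinterested directors present (7 − 2 = 5). 3/5 of 5 = 3, so 3 affirmative votes are needed; 2 voted in favor. Not satisfied.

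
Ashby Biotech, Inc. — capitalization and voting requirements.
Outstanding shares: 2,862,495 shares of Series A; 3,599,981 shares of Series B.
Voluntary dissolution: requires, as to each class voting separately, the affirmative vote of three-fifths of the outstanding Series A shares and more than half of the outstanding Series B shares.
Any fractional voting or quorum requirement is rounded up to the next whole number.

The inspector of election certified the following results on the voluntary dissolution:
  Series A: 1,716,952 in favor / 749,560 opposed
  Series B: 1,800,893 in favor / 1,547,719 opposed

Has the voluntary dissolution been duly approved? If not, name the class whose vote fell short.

Not approved — the Series A shares did not give the required vote.

Series A: 3/5 of 2862495 = 1717497; 1,717,497 required, 1,716,952 in favor — not approved.
Series B: a majority of 3599981 is 1799991; 1,799,991 required, 1,800,893 in favor — approved.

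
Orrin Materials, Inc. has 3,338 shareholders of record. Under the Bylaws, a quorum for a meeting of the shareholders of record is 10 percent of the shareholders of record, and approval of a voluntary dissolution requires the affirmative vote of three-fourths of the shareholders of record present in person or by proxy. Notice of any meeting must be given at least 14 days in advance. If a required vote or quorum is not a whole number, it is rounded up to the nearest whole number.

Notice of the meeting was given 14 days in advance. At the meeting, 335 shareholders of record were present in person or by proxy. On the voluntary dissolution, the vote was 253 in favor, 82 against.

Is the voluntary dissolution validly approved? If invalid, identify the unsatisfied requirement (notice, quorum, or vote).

Notice: 14 days given; 14 required. Satisfied.
Quorum: 10% of 3,338 = 333.80, rounded up to 334; 335 present. Satisfied.
Vote: requires three-fourths of those present (335); 3/4 of 335 = 251.25, rounded up to 252, so 252 needed; 253 in favor. Satisfied.

Valid — all requirements satisfied.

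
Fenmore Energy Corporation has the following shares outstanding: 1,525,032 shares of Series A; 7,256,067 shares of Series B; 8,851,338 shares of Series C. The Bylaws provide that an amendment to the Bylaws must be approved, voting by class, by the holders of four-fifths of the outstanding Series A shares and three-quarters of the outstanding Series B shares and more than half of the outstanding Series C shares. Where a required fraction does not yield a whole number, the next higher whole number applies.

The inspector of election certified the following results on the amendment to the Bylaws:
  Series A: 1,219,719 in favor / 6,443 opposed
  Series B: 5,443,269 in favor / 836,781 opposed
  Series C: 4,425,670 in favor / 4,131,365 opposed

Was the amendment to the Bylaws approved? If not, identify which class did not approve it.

Not approved — the Series A shares did not give the required vote.

Series A: 4/5 of 1525032 = 1220025.60, rounded up to 1220026; 1,220,026 required, 1,219,719 in favor — not approved.
Series B: 3/4 of 7256067 = 5442050.25, rounded up to 5442051; 5,442,051 required, 5,443,269 in favor — approved.
Series C: a majority of 8851338 is 4425670; 4,425,670 required, 4,425,670 in favor — approved.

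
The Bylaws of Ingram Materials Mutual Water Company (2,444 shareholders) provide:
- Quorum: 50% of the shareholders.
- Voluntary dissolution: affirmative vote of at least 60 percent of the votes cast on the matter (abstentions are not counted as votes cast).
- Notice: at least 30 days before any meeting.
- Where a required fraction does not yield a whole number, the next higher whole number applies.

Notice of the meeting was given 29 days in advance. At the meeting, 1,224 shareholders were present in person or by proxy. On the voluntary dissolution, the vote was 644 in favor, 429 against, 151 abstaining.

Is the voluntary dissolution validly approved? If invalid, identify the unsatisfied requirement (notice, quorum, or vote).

Notice: 29 days given; 30 required. Not satisfied.
Quorum: 50% of 2,444 = 1,222; 1,224 present. Satisfied.
Vote: requires three-fifths of the votes cast (1,224 − 151 abstaining = 1,073); 3/5 of 1073 = 643.80, rounded up to 644, so 644 needed; 644 in favor. Satisfied.

Invalid — notice requirement not satisfied.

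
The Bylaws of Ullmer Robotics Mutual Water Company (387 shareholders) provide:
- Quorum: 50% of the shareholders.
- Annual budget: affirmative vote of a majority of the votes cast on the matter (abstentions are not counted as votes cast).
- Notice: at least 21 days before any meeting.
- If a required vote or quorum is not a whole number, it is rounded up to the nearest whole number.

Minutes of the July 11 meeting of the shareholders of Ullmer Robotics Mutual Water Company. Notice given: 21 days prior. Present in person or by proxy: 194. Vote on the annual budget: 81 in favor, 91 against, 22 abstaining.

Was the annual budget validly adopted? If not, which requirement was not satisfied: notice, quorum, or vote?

Invalid — vote requirement not satisfied.

Notice: 21 days given; 21 required. Satisfied.
Quorum: 50% of 387 = 193.50, rounded up to 194; 194 present. Satisfied.
Vote: requires a majority of the votes cast (194 − 22 abstaining = 172); a majority of 172 is 87, so 87 needed; 81 in favor. Not satisfied.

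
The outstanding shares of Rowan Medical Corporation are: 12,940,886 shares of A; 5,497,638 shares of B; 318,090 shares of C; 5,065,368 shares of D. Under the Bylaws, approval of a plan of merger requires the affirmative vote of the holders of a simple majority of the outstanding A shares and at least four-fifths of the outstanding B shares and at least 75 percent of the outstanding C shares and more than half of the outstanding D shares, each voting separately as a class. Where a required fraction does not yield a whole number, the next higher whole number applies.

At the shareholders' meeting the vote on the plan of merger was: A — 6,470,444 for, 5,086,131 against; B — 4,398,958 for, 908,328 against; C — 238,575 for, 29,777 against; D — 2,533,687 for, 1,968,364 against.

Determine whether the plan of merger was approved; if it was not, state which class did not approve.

A: a majority of 12940886 is 6470444; 6,470,444 required, 6,470,444 in favor — approved.
B: 4/5 of 5497638 = 4398110.40, rounded up to 4398111; 4,398,111 required, 4,398,958 in favor — approved.
C: 3/4 of 318090 = 238567.50, rounded up to 238568; 238,568 required, 238,575 in favor — approved.
D: a majority of 5065368 is 2532685; 2,532,685 required, 2,533,687 in favor — approved.

Approved — every class gave the required vote.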